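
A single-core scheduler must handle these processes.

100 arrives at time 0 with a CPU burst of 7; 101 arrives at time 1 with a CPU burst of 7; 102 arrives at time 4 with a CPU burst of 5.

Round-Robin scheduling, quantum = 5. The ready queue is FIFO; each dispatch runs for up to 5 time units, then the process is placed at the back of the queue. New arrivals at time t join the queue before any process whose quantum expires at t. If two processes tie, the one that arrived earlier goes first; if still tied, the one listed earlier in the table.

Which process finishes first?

102

Schedule: | 100 0-5 | 101 5-10 | 102 10-15 | 100 15-17 | 101 17-19 |
Completion: 100=17  101=19  102=15
Finish order: 102 → 100 → 101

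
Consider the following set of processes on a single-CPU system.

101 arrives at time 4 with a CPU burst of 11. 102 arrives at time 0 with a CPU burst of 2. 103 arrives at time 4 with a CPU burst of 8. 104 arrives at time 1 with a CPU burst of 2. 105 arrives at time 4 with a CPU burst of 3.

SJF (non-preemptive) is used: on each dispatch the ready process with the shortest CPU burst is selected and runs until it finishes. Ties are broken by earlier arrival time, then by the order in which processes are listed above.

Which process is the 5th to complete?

Gantt: | 102 0-2 | 104 2-4 | 105 4-7 | 103 7-15 | 101 15-26 |
Completion: 101=26  102=2  103=15  104=4  105=7
Finish order: 102 → 104 → 105 → 103 → 101

101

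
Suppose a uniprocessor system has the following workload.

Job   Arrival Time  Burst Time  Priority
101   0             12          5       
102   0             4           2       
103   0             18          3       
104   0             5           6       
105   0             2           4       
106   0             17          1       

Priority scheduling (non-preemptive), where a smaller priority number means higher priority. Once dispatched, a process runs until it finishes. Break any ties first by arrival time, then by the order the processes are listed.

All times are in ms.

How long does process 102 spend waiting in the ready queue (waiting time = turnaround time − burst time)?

Schedule: | 106 0-17 | 102 17-21 | 103 21-39 | 105 39-41 | 101 41-53 | 104 53-58 |
Completion: 101=53  102=21  103=39  104=58  105=41  106=17
Turnaround (C−A): 101=53  102=21  103=39  104=58  105=41  106=17
Waiting(102) = turnaround − burst = 21 − 4 = 17

17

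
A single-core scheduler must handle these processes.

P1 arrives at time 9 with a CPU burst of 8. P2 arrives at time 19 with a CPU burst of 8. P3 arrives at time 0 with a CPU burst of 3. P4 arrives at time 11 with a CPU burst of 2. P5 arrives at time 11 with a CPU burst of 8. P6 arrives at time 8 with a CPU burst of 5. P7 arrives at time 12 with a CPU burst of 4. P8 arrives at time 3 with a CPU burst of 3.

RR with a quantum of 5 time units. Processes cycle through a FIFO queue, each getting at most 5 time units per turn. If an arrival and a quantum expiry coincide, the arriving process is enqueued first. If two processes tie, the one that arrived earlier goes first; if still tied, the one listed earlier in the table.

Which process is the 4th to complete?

Timeline: | P3 0-3 | P8 3-6 | idle 6-8 | P6 8-13 | P1 13-18 | P4 18-20 | P5 20-25 | P7 25-29 | P1 29-32 | P2 32-37 | P5 37-40 | P2 40-43 |
Completion: P1=32  P2=43  P3=3  P4=20  P5=40  P6=13  P7=29  P8=6
Turnaround (C−A): P1=23  P2=24  P3=3  P4=9  P5=29  P6=5  P7=17  P8=3
Finish order: P3 → P8 → P6 → P4 → P7 → P1 → P5 → P2

P4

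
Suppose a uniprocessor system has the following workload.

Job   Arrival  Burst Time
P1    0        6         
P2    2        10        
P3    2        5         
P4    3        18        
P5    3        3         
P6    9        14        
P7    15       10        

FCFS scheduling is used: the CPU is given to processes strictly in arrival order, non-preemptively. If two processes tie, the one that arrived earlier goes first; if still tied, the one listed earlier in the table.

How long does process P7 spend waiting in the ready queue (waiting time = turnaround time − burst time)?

41

Gantt: | P1 0-6 | P2 6-16 | P3 16-21 | P4 21-39 | P5 39-42 | P6 42-56 | P7 56-66 |
Completion: P1=6  P2=16  P3=21  P4=39  P5=42  P6=56  P7=66
Turnaround (C−A): P1=6  P2=14  P3=19  P4=36  P5=39  P6=47  P7=51
Waiting(P7) = turnaround − burst = 51 − 10 = 41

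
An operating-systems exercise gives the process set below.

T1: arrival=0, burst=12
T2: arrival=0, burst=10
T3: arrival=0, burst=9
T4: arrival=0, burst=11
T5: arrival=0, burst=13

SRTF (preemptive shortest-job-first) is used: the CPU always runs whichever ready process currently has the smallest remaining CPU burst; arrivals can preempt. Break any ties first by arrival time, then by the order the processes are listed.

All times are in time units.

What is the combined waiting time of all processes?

Timeline: | T3 0-9 | T2 9-19 | T4 19-30 | T1 30-42 | T5 42-55 |
Completion: T1=42  T2=19  T3=9  T4=30  T5=55
Waiting = turnaround − burst: T1=30, T2=9, T3=0, T4=19, T5=42
Total waiting = 30 + 9 + 0 + 19 + 42 = 100

100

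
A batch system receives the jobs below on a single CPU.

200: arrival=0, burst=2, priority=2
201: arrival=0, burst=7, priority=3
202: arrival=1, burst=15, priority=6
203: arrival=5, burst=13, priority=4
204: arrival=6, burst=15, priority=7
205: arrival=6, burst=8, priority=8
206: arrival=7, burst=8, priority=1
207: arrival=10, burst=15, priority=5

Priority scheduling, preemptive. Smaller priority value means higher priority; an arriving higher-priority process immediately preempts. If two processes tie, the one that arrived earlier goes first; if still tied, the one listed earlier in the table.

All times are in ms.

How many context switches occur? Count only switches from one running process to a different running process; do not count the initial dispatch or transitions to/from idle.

8

Gantt: | 200 0-2 | 201 2-7 | 206 7-15 | 201 15-17 | 203 17-30 | 207 30-45 | 202 45-60 | 204 60-75 | 205 75-83 |
Completion: 200=2  201=17  202=60  203=30  204=75  205=83  206=15  207=45
Turnaround (C−A): 200=2  201=17  202=59  203=25  204=69  205=77  206=8  207=35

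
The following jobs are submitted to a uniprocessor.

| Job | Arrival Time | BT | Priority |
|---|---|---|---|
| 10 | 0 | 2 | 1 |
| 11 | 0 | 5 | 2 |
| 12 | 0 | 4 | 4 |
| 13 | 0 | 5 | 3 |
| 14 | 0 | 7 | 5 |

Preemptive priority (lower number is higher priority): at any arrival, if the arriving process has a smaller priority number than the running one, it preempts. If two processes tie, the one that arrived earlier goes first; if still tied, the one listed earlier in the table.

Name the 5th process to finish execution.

14

Gantt: | 10 0-2 | 11 2-7 | 13 7-12 | 12 12-16 | 14 16-23 |
Completion: 10=2  11=7  12=16  13=12  14=23
Finish order: 10 → 11 → 13 → 12 → 14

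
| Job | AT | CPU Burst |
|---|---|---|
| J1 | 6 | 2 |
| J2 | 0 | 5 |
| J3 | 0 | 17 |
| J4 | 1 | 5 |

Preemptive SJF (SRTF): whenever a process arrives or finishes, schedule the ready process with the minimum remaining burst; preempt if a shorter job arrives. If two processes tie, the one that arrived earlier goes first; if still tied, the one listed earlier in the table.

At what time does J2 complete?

5

Gantt: | J2 0-5 | J4 5-6 | J1 6-8 | J4 8-12 | J3 12-29 |
Completion: J1=8  J2=5  J3=29  J4=12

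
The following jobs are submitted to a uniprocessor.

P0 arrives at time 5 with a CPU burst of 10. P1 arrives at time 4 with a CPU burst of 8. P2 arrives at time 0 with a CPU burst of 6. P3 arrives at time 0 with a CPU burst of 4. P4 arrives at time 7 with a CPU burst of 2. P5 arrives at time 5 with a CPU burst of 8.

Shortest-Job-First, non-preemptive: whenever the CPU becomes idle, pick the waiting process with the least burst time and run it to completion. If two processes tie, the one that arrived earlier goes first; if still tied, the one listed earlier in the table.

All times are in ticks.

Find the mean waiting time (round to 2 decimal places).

Timeline: | P3 0-4 | P2 4-10 | P4 10-12 | P1 12-20 | P5 20-28 | P0 28-38 |
Completion: P0=38  P1=20  P2=10  P3=4  P4=12  P5=28
Turnaround (C−A): P0=33  P1=16  P2=10  P3=4  P4=5  P5=23
Waiting times: P0=23, P1=8, P2=4, P3=0, P4=3, P5=15
Average waiting = (23+8+4+0+3+15) / 6 = 53/6 = 8.83

8.83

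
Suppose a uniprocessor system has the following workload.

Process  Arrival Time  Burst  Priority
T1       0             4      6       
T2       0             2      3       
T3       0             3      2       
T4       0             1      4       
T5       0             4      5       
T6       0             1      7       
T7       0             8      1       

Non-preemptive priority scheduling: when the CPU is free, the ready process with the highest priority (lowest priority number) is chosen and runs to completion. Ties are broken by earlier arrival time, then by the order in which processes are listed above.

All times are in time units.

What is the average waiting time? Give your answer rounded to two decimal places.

Timeline: | T7 0-8 | T3 8-11 | T2 11-13 | T4 13-14 | T5 14-18 | T1 18-22 | T6 22-23 |
Completion: T1=22  T2=13  T3=11  T4=14  T5=18  T6=23  T7=8
Waiting times: T1=18, T2=11, T3=8, T4=13, T5=14, T6=22, T7=0
Average waiting = (18+11+8+13+14+22+0) / 7 = 86/7 = 12.29

12.29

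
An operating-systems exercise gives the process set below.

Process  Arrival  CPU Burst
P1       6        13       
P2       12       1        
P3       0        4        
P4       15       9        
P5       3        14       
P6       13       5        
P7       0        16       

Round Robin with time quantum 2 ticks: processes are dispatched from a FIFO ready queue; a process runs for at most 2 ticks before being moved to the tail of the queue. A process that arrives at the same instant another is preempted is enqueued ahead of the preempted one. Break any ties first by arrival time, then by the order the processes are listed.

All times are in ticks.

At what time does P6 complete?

Schedule: | P3 0-2 | P7 2-4 | P3 4-6 | P5 6-8 | P7 8-10 | P1 10-12 | P5 12-14 | P7 14-16 | P2 16-17 | P1 17-19 | P6 19-21 | P5 21-23 | P4 23-25 | P7 25-27 | P1 27-29 | P6 29-31 | P5 31-33 | P4 33-35 | P7 35-37 | P1 37-39 | P6 39-40 | P5 40-42 | P4 42-44 | P7 44-46 | P1 46-48 | P5 48-50 | P4 50-52 | P7 52-54 | P1 54-56 | P5 56-58 | P4 58-59 | P7 59-61 | P1 61-62 |
Completion: P1=62  P2=17  P3=6  P4=59  P5=58  P6=40  P7=61
Turnaround (C−A): P1=56  P2=5  P3=6  P4=44  P5=55  P6=27  P7=61

40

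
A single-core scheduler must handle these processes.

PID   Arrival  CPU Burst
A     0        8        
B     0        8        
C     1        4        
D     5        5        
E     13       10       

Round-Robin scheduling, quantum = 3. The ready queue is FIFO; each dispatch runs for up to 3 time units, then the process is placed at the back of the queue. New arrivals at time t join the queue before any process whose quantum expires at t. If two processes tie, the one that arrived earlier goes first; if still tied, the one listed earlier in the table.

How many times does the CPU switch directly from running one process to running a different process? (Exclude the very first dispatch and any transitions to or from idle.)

11

Gantt: | A 0-3 | B 3-6 | C 6-9 | A 9-12 | D 12-15 | B 15-18 | C 18-19 | A 19-21 | E 21-24 | D 24-26 | B 26-28 | E 28-35 |
Completion: A=21  B=28  C=19  D=26  E=35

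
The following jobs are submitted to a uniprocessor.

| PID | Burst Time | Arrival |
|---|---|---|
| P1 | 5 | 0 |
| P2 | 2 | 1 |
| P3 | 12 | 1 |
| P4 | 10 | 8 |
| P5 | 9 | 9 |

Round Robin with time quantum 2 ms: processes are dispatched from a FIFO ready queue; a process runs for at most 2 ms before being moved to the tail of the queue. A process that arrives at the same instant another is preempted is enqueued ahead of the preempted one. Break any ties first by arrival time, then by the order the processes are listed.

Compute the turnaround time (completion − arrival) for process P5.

Gantt: | P1 0-2 | P2 2-4 | P3 4-6 | P1 6-8 | P3 8-10 | P4 10-12 | P1 12-13 | P5 13-15 | P3 15-17 | P4 17-19 | P5 19-21 | P3 21-23 | P4 23-25 | P5 25-27 | P3 27-29 | P4 29-31 | P5 31-33 | P3 33-35 | P4 35-37 | P5 37-38 |
Completion: P1=13  P2=4  P3=35  P4=37  P5=38
Turnaround(P5) = completion − arrival = 38 − 9 = 29

29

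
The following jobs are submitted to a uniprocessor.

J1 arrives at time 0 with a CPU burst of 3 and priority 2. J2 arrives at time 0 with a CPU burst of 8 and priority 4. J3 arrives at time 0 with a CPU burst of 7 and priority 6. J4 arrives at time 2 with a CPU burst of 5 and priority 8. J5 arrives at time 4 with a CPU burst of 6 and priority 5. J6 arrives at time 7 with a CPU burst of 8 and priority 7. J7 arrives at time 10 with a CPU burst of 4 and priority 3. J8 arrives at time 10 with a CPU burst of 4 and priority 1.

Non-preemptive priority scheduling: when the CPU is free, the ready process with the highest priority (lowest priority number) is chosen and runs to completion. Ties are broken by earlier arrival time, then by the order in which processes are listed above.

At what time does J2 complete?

11

Schedule: | J1 0-3 | J2 3-11 | J8 11-15 | J7 15-19 | J5 19-25 | J3 25-32 | J6 32-40 | J4 40-45 |
Completion: J1=3  J2=11  J3=32  J4=45  J5=25  J6=40  J7=19  J8=15
Turnaround (C−A): J1=3  J2=11  J3=32  J4=43  J5=21  J6=33  J7=9  J8=5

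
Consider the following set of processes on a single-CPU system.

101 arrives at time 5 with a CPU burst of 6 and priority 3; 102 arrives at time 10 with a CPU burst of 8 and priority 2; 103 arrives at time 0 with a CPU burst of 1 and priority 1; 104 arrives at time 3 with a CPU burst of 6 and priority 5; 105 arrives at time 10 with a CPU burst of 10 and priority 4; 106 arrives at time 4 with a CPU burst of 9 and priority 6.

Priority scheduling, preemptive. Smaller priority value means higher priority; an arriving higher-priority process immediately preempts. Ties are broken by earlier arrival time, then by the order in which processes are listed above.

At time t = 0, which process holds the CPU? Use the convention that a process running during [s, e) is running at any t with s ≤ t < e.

Gantt: | 103 0-1 | idle 1-3 | 104 3-5 | 101 5-10 | 102 10-18 | 101 18-19 | 105 19-29 | 104 29-33 | 106 33-42 |
Completion: 101=19  102=18  103=1  104=33  105=29  106=42

103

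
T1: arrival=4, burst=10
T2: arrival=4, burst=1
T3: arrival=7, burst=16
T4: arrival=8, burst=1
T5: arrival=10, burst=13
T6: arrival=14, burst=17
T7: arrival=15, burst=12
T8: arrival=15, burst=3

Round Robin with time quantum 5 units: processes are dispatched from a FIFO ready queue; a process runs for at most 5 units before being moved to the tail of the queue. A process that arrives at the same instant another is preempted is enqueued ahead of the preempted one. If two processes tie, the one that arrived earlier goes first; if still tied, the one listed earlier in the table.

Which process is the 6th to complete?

T7

Gantt: | idle 0-4 | T1 4-9 | T2 9-10 | T3 10-15 | T4 15-16 | T1 16-21 | T5 21-26 | T6 26-31 | T7 31-36 | T8 36-39 | T3 39-44 | T5 44-49 | T6 49-54 | T7 54-59 | T3 59-64 | T5 64-67 | T6 67-72 | T7 72-74 | T3 74-75 | T6 75-77 |
Completion: T1=21  T2=10  T3=75  T4=16  T5=67  T6=77  T7=74  T8=39
Turnaround (C−A): T1=17  T2=6  T3=68  T4=8  T5=57  T6=63  T7=59  T8=24
Finish order: T2 → T4 → T1 → T8 → T5 → T7 → T3 → T6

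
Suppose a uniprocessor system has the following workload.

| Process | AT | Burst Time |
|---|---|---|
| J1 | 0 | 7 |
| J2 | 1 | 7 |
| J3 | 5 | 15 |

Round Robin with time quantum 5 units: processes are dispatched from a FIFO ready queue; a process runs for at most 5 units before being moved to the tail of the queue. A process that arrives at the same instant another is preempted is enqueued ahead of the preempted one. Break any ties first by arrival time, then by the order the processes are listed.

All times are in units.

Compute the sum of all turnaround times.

Timeline: | J1 0-5 | J2 5-10 | J3 10-15 | J1 15-17 | J2 17-19 | J3 19-29 |
Completion: J1=17  J2=19  J3=29
Turnaround = completion − arrival: J1=17, J2=18, J3=24
Total turnaround = 17 + 18 + 24 = 59

59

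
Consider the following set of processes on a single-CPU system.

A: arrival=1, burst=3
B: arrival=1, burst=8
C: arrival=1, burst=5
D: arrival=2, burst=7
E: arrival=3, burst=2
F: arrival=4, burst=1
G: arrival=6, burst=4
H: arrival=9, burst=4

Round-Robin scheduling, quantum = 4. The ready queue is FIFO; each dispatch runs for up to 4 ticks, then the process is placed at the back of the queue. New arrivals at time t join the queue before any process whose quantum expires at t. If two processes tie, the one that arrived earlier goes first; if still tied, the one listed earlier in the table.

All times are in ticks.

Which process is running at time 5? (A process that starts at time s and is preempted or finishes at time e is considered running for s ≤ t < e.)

B

Timeline: | idle 0-1 | A 1-4 | B 4-8 | C 8-12 | D 12-16 | E 16-18 | F 18-19 | G 19-23 | B 23-27 | H 27-31 | C 31-32 | D 32-35 |
Completion: A=4  B=27  C=32  D=35  E=18  F=19  G=23  H=31
Turnaround (C−A): A=3  B=26  C=31  D=33  E=15  F=15  G=17  H=22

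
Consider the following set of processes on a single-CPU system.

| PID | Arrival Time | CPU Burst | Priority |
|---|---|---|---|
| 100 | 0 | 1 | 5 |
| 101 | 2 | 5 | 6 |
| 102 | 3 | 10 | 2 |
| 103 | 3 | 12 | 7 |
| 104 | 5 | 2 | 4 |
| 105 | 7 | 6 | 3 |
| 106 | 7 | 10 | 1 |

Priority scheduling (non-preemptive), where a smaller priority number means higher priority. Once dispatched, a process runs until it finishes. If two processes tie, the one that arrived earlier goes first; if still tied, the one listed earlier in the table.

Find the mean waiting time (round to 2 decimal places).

Timeline: | 100 0-1 | idle 1-2 | 101 2-7 | 106 7-17 | 102 17-27 | 105 27-33 | 104 33-35 | 103 35-47 |
Completion: 100=1  101=7  102=27  103=47  104=35  105=33  106=17
Waiting times: 100=0, 101=0, 102=14, 103=32, 104=28, 105=20, 106=0
Average waiting = (0+0+14+32+28+20+0) / 7 = 94/7 = 13.43

13.43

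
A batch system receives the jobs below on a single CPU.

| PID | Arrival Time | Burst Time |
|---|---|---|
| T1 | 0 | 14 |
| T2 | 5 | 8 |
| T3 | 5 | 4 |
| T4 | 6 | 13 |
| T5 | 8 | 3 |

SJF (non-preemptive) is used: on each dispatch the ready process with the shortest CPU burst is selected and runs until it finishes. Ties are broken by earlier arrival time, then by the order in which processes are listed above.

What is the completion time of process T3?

21

Schedule: | T1 0-14 | T5 14-17 | T3 17-21 | T2 21-29 | T4 29-42 |
Completion: T1=14  T2=29  T3=21  T4=42  T5=17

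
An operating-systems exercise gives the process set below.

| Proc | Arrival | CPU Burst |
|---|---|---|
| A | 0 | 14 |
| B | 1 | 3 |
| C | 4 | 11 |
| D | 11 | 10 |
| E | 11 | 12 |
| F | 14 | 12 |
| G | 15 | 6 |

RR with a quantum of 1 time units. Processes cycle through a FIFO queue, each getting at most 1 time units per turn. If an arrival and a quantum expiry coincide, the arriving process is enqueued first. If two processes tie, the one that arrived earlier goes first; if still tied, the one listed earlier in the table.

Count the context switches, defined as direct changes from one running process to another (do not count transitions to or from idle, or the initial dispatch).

Schedule: | A 0-1 | B 1-2 | A 2-3 | B 3-4 | A 4-5 | C 5-6 | B 6-7 | A 7-8 | C 8-9 | A 9-10 | C 10-11 | A 11-12 | D 12-13 | E 13-14 | C 14-15 | A 15-16 | D 16-17 | F 17-18 | E 18-19 | G 19-20 | C 20-21 | A 21-22 | D 22-23 | F 23-24 | E 24-25 | G 25-26 | C 26-27 | A 27-28 | D 28-29 | F 29-30 | E 30-31 | G 31-32 | C 32-33 | A 33-34 | D 34-35 | F 35-36 | E 36-37 | G 37-38 | C 38-39 | A 39-40 | D 40-41 | F 41-42 | E 42-43 | G 43-44 | C 44-45 | A 45-46 | D 46-47 | F 47-48 | E 48-49 | G 49-50 | C 50-51 | A 51-52 | D 52-53 | F 53-54 | E 54-55 | C 55-56 | A 56-57 | D 57-58 | F 58-59 | E 59-60 | D 60-61 | F 61-62 | E 62-63 | F 63-64 | E 64-65 | F 65-66 | E 66-67 | F 67-68 |
Completion: A=57  B=7  C=56  D=61  E=67  F=68  G=50

67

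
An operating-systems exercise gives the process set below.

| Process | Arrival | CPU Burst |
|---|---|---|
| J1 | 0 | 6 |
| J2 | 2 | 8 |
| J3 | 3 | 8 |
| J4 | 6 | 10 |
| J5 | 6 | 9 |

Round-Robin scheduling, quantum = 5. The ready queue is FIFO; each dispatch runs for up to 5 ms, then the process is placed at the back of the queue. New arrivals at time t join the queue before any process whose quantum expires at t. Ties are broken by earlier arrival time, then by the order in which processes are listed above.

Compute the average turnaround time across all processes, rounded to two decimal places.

27.60

Gantt: | J1 0-5 | J2 5-10 | J3 10-15 | J1 15-16 | J4 16-21 | J5 21-26 | J2 26-29 | J3 29-32 | J4 32-37 | J5 37-41 |
Completion: J1=16  J2=29  J3=32  J4=37  J5=41
Turnaround times: J1=16, J2=27, J3=29, J4=31, J5=35
Average turnaround = (16+27+29+31+35) / 5 = 138/5 = 27.60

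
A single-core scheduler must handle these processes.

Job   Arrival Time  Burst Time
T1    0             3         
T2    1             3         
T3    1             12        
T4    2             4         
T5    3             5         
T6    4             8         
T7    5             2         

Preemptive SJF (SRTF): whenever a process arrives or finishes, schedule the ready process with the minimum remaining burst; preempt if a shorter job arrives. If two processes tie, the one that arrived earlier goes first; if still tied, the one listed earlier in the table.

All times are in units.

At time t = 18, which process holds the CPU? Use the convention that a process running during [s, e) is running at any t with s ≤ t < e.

Gantt: | T1 0-3 | T2 3-6 | T7 6-8 | T4 8-12 | T5 12-17 | T6 17-25 | T3 25-37 |
Completion: T1=3  T2=6  T3=37  T4=12  T5=17  T6=25  T7=8

T6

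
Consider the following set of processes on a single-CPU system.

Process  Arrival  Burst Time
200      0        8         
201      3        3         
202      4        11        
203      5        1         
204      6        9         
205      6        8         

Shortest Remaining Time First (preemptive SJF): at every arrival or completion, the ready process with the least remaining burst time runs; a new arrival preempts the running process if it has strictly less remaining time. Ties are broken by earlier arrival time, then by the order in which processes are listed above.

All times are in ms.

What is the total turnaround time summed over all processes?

Gantt: | 200 0-3 | 201 3-6 | 203 6-7 | 200 7-12 | 205 12-20 | 204 20-29 | 202 29-40 |
Completion: 200=12  201=6  202=40  203=7  204=29  205=20
Turnaround = completion − arrival: 200=12, 201=3, 202=36, 203=2, 204=23, 205=14
Total turnaround = 12 + 3 + 36 + 2 + 23 + 14 = 90

90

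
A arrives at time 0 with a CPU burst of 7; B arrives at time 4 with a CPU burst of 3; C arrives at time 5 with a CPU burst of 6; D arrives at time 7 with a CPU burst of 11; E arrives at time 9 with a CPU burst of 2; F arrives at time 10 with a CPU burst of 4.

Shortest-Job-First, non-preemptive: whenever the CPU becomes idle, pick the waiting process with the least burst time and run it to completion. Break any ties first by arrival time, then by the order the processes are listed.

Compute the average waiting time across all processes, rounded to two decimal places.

5.33

Schedule: | A 0-7 | B 7-10 | E 10-12 | F 12-16 | C 16-22 | D 22-33 |
Completion: A=7  B=10  C=22  D=33  E=12  F=16
Waiting times: A=0, B=3, C=11, D=15, E=1, F=2
Average waiting = (0+3+11+15+1+2) / 6 = 32/6 = 5.33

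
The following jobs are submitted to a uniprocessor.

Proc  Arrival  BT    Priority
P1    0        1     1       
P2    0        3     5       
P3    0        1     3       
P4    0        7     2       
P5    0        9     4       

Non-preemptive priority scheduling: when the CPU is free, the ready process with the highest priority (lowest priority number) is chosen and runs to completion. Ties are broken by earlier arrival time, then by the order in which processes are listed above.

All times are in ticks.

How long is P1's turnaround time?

1

Timeline: | P1 0-1 | P4 1-8 | P3 8-9 | P5 9-18 | P2 18-21 |
Completion: P1=1  P2=21  P3=9  P4=8  P5=18
Turnaround (C−A): P1=1  P2=21  P3=9  P4=8  P5=18
Turnaround(P1) = completion − arrival = 1 − 0 = 1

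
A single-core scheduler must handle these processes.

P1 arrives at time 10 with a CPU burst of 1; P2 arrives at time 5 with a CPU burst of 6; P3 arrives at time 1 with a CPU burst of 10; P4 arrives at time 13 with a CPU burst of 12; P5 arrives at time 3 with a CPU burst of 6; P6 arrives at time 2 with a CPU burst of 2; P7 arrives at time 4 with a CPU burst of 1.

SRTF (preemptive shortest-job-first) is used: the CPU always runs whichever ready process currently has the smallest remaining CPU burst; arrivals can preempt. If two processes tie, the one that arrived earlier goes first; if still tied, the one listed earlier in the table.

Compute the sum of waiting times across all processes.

40

Timeline: | idle 0-1 | P3 1-2 | P6 2-4 | P7 4-5 | P5 5-11 | P1 11-12 | P2 12-18 | P3 18-27 | P4 27-39 |
Completion: P1=12  P2=18  P3=27  P4=39  P5=11  P6=4  P7=5
Waiting = turnaround − burst: P1=1, P2=7, P3=16, P4=14, P5=2, P6=0, P7=0
Total waiting = 1 + 7 + 16 + 14 + 2 + 0 + 0 = 40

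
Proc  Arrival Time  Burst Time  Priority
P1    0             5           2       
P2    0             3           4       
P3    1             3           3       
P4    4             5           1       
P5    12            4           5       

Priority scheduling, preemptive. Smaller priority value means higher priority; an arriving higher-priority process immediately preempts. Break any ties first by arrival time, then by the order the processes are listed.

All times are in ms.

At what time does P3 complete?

Gantt: | P1 0-4 | P4 4-9 | P1 9-10 | P3 10-13 | P2 13-16 | P5 16-20 |
Completion: P1=10  P2=16  P3=13  P4=9  P5=20
Turnaround (C−A): P1=10  P2=16  P3=12  P4=5  P5=8

13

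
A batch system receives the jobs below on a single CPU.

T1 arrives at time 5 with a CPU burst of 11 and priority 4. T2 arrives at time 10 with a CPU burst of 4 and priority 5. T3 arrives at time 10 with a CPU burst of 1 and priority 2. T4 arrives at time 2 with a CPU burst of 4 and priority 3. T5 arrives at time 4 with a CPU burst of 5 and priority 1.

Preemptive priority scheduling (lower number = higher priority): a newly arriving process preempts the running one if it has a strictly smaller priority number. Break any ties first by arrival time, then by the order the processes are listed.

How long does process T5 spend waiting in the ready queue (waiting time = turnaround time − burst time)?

Schedule: | idle 0-2 | T4 2-4 | T5 4-9 | T4 9-10 | T3 10-11 | T4 11-12 | T1 12-23 | T2 23-27 |
Completion: T1=23  T2=27  T3=11  T4=12  T5=9
Turnaround (C−A): T1=18  T2=17  T3=1  T4=10  T5=5
Waiting(T5) = turnaround − burst = 5 − 5 = 0

0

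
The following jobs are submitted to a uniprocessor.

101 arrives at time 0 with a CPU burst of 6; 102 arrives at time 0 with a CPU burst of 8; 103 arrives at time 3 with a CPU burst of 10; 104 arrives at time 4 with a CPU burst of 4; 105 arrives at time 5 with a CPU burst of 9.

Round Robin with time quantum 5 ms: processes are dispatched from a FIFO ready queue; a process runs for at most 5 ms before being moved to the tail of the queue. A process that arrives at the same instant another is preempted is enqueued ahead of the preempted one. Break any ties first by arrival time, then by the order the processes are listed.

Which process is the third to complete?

Schedule: | 101 0-5 | 102 5-10 | 103 10-15 | 104 15-19 | 105 19-24 | 101 24-25 | 102 25-28 | 103 28-33 | 105 33-37 |
Completion: 101=25  102=28  103=33  104=19  105=37
Finish order: 104 → 101 → 102 → 103 → 105

102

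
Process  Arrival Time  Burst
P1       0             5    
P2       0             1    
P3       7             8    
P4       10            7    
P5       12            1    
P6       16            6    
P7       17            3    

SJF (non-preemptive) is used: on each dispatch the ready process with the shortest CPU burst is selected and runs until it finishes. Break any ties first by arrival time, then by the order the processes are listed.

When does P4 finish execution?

32

Schedule: | P2 0-1 | P1 1-6 | idle 6-7 | P3 7-15 | P5 15-16 | P6 16-22 | P7 22-25 | P4 25-32 |
Completion: P1=6  P2=1  P3=15  P4=32  P5=16  P6=22  P7=25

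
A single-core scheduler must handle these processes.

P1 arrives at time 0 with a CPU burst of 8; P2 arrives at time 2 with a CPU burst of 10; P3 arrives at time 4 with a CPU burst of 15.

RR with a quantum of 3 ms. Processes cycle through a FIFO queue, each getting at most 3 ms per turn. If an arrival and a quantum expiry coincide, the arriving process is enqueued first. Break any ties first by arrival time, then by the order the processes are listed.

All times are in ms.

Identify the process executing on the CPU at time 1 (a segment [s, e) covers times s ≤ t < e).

P1

Schedule: | P1 0-3 | P2 3-6 | P1 6-9 | P3 9-12 | P2 12-15 | P1 15-17 | P3 17-20 | P2 20-23 | P3 23-26 | P2 26-27 | P3 27-33 |
Completion: P1=17  P2=27  P3=33
Turnaround (C−A): P1=17  P2=25  P3=29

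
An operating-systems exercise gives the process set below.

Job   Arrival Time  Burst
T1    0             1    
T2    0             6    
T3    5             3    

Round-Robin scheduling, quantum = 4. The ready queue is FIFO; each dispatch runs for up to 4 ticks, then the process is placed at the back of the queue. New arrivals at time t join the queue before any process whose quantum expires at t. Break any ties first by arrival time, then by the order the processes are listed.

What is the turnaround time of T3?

3

Gantt: | T1 0-1 | T2 1-5 | T3 5-8 | T2 8-10 |
Completion: T1=1  T2=10  T3=8
Turnaround(T3) = completion − arrival = 8 − 5 = 3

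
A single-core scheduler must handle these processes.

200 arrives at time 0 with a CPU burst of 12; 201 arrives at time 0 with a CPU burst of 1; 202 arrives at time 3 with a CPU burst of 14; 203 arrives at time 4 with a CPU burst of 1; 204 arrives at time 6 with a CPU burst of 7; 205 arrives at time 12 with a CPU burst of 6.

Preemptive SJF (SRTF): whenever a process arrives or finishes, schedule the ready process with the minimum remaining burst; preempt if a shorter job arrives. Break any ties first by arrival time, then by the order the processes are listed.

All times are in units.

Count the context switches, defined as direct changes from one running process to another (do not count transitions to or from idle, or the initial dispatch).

7

Timeline: | 201 0-1 | 200 1-4 | 203 4-5 | 200 5-6 | 204 6-13 | 205 13-19 | 200 19-27 | 202 27-41 |
Completion: 200=27  201=1  202=41  203=5  204=13  205=19
Turnaround (C−A): 200=27  201=1  202=38  203=1  204=7  205=7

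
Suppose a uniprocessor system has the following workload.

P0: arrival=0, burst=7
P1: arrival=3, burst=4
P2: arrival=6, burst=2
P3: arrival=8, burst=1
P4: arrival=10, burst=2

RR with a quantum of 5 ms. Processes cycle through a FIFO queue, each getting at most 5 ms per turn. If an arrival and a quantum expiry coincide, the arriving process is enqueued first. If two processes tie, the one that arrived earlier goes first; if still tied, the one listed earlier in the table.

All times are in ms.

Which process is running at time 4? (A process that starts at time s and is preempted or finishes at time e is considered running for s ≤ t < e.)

Timeline: | P0 0-5 | P1 5-9 | P0 9-11 | P2 11-13 | P3 13-14 | P4 14-16 |
Completion: P0=11  P1=9  P2=13  P3=14  P4=16
Turnaround (C−A): P0=11  P1=6  P2=7  P3=6  P4=6

P0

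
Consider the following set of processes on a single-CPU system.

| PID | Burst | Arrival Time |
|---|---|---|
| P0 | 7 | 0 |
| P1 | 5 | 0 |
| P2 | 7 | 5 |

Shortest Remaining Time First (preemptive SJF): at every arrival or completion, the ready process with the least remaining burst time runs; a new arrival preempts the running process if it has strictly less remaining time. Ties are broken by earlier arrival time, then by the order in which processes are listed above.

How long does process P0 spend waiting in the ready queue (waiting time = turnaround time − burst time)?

5

Timeline: | P1 0-5 | P0 5-12 | P2 12-19 |
Completion: P0=12  P1=5  P2=19
Turnaround (C−A): P0=12  P1=5  P2=14
Waiting(P0) = turnaround − burst = 12 − 7 = 5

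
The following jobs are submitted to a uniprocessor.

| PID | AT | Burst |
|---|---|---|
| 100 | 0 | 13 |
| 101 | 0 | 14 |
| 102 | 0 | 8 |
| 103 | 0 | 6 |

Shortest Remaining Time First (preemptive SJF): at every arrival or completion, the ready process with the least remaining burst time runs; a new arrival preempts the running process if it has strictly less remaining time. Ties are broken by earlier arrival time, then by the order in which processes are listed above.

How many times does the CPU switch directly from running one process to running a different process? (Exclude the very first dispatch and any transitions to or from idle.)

Timeline: | 103 0-6 | 102 6-14 | 100 14-27 | 101 27-41 |
Completion: 100=27  101=41  102=14  103=6
Turnaround (C−A): 100=27  101=41  102=14  103=6

3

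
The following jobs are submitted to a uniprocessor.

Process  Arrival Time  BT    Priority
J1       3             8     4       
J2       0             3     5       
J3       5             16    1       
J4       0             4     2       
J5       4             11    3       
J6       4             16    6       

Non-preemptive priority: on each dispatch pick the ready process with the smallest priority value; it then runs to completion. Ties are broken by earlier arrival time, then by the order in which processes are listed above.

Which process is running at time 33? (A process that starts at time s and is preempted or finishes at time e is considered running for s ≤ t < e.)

J1

Gantt: | J4 0-4 | J5 4-15 | J3 15-31 | J1 31-39 | J2 39-42 | J6 42-58 |
Completion: J1=39  J2=42  J3=31  J4=4  J5=15  J6=58
Turnaround (C−A): J1=36  J2=42  J3=26  J4=4  J5=11  J6=54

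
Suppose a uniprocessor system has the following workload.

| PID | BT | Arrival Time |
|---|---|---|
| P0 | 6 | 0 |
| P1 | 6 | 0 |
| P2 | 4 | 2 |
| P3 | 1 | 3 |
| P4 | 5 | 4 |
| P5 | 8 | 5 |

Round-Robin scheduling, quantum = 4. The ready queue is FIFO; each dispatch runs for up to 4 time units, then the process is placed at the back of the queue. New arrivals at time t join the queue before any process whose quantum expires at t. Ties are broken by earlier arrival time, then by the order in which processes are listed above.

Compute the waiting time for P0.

Gantt: | P0 0-4 | P1 4-8 | P2 8-12 | P3 12-13 | P4 13-17 | P0 17-19 | P5 19-23 | P1 23-25 | P4 25-26 | P5 26-30 |
Completion: P0=19  P1=25  P2=12  P3=13  P4=26  P5=30
Turnaround (C−A): P0=19  P1=25  P2=10  P3=10  P4=22  P5=25
Waiting(P0) = turnaround − burst = 19 − 6 = 13

13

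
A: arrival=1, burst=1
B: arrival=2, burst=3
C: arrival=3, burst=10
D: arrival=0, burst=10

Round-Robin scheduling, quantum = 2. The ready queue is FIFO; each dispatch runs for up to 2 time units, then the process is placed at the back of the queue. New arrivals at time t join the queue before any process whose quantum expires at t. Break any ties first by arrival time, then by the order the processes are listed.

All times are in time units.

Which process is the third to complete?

Gantt: | D 0-2 | A 2-3 | B 3-5 | D 5-7 | C 7-9 | B 9-10 | D 10-12 | C 12-14 | D 14-16 | C 16-18 | D 18-20 | C 20-24 |
Completion: A=3  B=10  C=24  D=20
Turnaround (C−A): A=2  B=8  C=21  D=20
Finish order: A → B → D → C

D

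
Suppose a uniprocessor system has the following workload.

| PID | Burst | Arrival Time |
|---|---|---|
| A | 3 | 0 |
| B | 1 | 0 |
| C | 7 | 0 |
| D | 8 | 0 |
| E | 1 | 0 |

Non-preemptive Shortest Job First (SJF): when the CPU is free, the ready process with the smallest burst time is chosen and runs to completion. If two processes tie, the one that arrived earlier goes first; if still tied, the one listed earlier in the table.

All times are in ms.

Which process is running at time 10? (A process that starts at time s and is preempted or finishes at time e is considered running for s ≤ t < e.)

C

Gantt: | B 0-1 | E 1-2 | A 2-5 | C 5-12 | D 12-20 |
Completion: A=5  B=1  C=12  D=20  E=2
Turnaround (C−A): A=5  B=1  C=12  D=20  E=2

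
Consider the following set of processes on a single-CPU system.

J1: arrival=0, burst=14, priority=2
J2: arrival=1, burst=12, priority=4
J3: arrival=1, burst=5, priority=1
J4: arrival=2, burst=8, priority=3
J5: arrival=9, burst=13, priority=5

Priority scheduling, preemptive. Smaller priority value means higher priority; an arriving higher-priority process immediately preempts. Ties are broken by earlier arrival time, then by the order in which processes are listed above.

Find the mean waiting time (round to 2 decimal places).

Timeline: | J1 0-1 | J3 1-6 | J1 6-19 | J4 19-27 | J2 27-39 | J5 39-52 |
Completion: J1=19  J2=39  J3=6  J4=27  J5=52
Turnaround (C−A): J1=19  J2=38  J3=5  J4=25  J5=43
Waiting times: J1=5, J2=26, J3=0, J4=17, J5=30
Average waiting = (5+26+0+17+30) / 5 = 78/5 = 15.60

15.60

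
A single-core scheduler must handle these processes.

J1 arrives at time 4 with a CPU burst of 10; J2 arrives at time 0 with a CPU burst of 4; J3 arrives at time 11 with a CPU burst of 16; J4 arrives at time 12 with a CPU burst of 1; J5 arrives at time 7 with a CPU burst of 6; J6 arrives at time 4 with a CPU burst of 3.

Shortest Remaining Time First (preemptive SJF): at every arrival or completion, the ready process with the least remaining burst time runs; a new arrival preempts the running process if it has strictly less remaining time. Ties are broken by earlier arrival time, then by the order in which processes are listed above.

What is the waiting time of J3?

Gantt: | J2 0-4 | J6 4-7 | J5 7-13 | J4 13-14 | J1 14-24 | J3 24-40 |
Completion: J1=24  J2=4  J3=40  J4=14  J5=13  J6=7
Turnaround (C−A): J1=20  J2=4  J3=29  J4=2  J5=6  J6=3
Waiting(J3) = turnaround − burst = 29 − 16 = 13

13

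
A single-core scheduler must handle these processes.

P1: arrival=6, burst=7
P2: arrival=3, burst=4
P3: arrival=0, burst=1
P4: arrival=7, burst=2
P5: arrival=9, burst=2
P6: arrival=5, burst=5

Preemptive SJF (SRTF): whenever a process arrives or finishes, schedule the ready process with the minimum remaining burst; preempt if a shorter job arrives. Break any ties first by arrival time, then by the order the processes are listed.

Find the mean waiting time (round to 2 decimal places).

2.67

Schedule: | P3 0-1 | idle 1-3 | P2 3-7 | P4 7-9 | P5 9-11 | P6 11-16 | P1 16-23 |
Completion: P1=23  P2=7  P3=1  P4=9  P5=11  P6=16
Waiting times: P1=10, P2=0, P3=0, P4=0, P5=0, P6=6
Average waiting = (10+0+0+0+0+6) / 6 = 16/6 = 2.67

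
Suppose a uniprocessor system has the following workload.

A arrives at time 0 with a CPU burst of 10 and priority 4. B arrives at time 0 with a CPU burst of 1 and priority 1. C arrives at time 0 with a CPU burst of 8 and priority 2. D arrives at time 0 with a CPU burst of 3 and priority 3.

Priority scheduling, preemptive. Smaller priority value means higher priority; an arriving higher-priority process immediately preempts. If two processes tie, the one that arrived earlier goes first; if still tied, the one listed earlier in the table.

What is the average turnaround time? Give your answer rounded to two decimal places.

11.00

Schedule: | B 0-1 | C 1-9 | D 9-12 | A 12-22 |
Completion: A=22  B=1  C=9  D=12
Turnaround (C−A): A=22  B=1  C=9  D=12
Turnaround times: A=22, B=1, C=9, D=12
Average turnaround = (22+1+9+12) / 4 = 44/4 = 11.00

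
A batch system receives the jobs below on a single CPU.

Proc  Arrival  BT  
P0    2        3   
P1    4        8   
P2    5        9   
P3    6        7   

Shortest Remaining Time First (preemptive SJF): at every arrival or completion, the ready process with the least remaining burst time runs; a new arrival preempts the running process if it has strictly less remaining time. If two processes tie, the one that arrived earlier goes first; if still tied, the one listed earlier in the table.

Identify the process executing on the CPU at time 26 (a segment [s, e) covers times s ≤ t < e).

Schedule: | idle 0-2 | P0 2-5 | P1 5-13 | P3 13-20 | P2 20-29 |
Completion: P0=5  P1=13  P2=29  P3=20
Turnaround (C−A): P0=3  P1=9  P2=24  P3=14

P2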